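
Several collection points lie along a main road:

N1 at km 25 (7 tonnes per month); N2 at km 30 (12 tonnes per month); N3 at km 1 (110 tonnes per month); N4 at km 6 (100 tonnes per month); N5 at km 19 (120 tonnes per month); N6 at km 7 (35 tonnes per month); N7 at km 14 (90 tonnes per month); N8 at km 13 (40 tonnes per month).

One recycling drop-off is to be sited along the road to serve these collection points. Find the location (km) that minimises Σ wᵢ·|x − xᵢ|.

For a sum of weighted absolute distances on a line, the optimum is the weighted median (not the mean). Total weight W = 514; half-weight = 257.
Sort by position and accumulate weight:
  km 1 (N3, w=110) → cum 110
  km 6 (N4, w=100) → cum 210
  km 7 (N6, w=35) → cum 245
  km 13 (N8, w=40) → cum 285  ≥ 257 → median here
  km 14 (N7, w=90) → cum 375
  km 19 (N5, w=120) → cum 495
  km 25 (N1, w=7) → cum 502
  km 30 (N2, w=12) → cum 514
Optimal location: km 13.

x = 13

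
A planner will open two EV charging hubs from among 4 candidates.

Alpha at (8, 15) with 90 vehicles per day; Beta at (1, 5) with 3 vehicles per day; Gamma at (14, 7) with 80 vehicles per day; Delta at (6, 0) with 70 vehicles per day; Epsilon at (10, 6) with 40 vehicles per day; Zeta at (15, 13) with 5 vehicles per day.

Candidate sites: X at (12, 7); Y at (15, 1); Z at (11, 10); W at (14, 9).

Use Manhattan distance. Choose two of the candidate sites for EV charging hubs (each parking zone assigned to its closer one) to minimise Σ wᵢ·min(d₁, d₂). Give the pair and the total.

{X, Z}, total 1984

Evaluate every pair (each demand assigned to the nearer of the two):
  {X, Z}: total = 1984
  {X, Y}: total = 2144
  {Y, Z}: total = 2180
  {Z, W}: total = 2200
  {Y, W}: total = 2296
  {X, W}: total = 2334
Best pair: {X, Z} with total 1984.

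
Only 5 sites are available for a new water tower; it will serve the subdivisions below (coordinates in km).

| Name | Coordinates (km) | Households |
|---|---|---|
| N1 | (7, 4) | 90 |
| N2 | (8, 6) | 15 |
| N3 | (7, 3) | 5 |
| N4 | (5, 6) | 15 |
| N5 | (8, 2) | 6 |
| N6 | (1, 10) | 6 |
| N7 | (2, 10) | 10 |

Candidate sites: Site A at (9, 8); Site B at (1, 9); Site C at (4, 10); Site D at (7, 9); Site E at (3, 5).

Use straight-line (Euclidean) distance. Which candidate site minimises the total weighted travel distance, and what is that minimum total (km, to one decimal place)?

Total weighted distance at each candidate:
  Site A (9, 8): total = 688.8
  Site B (1, 9): total = 1014.1
  Site C (4, 10): total = 880.2
  Site D (7, 9): total = 711.4
  Site E (3, 5): total = 621.8
Minimum is at Site E with total 621.8 km.

Site E, total 621.8 km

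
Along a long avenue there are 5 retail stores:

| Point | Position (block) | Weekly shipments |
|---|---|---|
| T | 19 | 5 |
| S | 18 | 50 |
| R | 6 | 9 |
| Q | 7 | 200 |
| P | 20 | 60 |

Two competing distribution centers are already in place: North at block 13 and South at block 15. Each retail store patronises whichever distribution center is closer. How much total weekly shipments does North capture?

209

The indifferent point is the midpoint (13+15)/2 = 14; retail stores left of it (closer to North at 13) go to North, those right go to South.
  R at 6 (w=9) → North
  Q at 7 (w=200) → North
  S at 18 (w=50) → South
  T at 19 (w=5) → South
  P at 20 (w=60) → South
North captures 209; South captures 115.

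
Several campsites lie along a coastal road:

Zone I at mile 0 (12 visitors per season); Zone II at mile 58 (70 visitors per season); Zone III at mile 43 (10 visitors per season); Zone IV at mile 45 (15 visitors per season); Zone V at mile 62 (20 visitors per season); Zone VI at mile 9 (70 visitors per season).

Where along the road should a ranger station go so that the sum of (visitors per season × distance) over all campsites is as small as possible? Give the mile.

x = 45

For a sum of weighted absolute distances on a line, the optimum is the weighted median (not the mean). Total weight W = 197; half-weight = 98.5.
Sort by position and accumulate weight:
  mile 0 (Zone I, w=12) → cum 12
  mile 9 (Zone VI, w=70) → cum 82
  mile 43 (Zone III, w=10) → cum 92
  mile 45 (Zone IV, w=15) → cum 107  ≥ 98.5 → median here
  mile 58 (Zone II, w=70) → cum 177
  mile 62 (Zone V, w=20) → cum 197
Optimal location: mile 45.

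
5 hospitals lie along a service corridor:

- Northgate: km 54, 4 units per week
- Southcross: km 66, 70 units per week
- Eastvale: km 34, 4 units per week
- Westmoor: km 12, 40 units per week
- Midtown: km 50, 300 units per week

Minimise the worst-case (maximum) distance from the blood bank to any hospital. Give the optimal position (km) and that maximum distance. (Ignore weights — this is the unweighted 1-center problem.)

The 1-center on a line is the midpoint of the two extreme points: leftmost at 12, rightmost at 66.
Optimal location = (12 + 66)/2 = 39; maximum distance = (66 − 12)/2 = 27.

location 39, max distance 27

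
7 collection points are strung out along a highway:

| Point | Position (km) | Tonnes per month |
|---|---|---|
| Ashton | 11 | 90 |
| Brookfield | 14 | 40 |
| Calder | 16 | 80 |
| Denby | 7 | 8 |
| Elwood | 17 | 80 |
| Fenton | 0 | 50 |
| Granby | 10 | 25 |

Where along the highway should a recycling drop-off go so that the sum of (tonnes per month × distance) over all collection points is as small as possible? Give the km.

For a sum of weighted absolute distances on a line, the optimum is the weighted median (not the mean). Total weight W = 373; half-weight = 186.5.
Sort by position and accumulate weight:
  km 0 (Fenton, w=50) → cum 50
  km 7 (Denby, w=8) → cum 58
  km 10 (Granby, w=25) → cum 83
  km 11 (Ashton, w=90) → cum 173
  km 14 (Brookfield, w=40) → cum 213  ≥ 186.5 → median here
  km 16 (Calder, w=80) → cum 293
  km 17 (Elwood, w=80) → cum 373
Optimal location: km 14.

x = 14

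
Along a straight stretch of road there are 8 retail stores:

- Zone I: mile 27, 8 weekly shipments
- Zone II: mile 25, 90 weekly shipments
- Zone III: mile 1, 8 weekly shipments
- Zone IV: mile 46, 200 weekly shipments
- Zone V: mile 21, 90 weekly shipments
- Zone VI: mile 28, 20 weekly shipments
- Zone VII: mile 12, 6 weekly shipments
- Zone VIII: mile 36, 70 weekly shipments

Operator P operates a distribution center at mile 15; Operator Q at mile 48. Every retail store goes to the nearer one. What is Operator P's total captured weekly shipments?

222

The indifferent point is the midpoint (15+48)/2 = 31.5; retail stores left of it (closer to Operator P at 15) go to Operator P, those right go to Operator Q.
  Zone III at 1 (w=8) → Operator P
  Zone VII at 12 (w=6) → Operator P
  Zone V at 21 (w=90) → Operator P
  Zone II at 25 (w=90) → Operator P
  Zone I at 27 (w=8) → Operator P
  Zone VI at 28 (w=20) → Operator P
  Zone VIII at 36 (w=70) → Operator Q
  Zone IV at 46 (w=200) → Operator Q
Operator P captures 222; Operator Q captures 270.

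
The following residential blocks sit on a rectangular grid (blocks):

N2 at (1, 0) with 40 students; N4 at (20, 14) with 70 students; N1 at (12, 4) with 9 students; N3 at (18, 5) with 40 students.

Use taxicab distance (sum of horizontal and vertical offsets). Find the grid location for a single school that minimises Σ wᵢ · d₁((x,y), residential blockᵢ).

Manhattan distance separates: Σwᵢ(|x−xᵢ|+|y−yᵢ|) = Σwᵢ|x−xᵢ| + Σwᵢ|y−yᵢ|, so x and y are optimised independently as 1-D weighted medians.
Total weight W = 159; half = 79.5.
x-coordinate, sorted with cumulative weight:
  x=1 (N2, w=40) cum 40
  x=12 (N1, w=9) cum 49
  x=18 (N3, w=40) cum 89  ← median
  x=20 (N4, w=70) cum 159
⇒ x* = 18
y-coordinate, sorted with cumulative weight:
  y=0 (N2, w=40) cum 40
  y=4 (N1, w=9) cum 49
  y=5 (N3, w=40) cum 89  ← median
  y=14 (N4, w=70) cum 159
⇒ y* = 5

(18, 5)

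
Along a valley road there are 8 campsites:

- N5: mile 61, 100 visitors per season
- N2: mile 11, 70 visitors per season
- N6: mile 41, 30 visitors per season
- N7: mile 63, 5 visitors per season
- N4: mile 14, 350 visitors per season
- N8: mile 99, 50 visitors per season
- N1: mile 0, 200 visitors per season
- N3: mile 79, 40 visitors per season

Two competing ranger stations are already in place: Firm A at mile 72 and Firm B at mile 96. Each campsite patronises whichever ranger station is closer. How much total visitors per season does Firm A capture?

The indifferent point is the midpoint (72+96)/2 = 84; campsites left of it (closer to Firm A at 72) go to Firm A, those right go to Firm B.
  N1 at 0 (w=200) → Firm A
  N2 at 11 (w=70) → Firm A
  N4 at 14 (w=350) → Firm A
  N6 at 41 (w=30) → Firm A
  N5 at 61 (w=100) → Firm A
  N7 at 63 (w=5) → Firm A
  N3 at 79 (w=40) → Firm A
  N8 at 99 (w=50) → Firm B
Firm A captures 795; Firm B captures 50.

795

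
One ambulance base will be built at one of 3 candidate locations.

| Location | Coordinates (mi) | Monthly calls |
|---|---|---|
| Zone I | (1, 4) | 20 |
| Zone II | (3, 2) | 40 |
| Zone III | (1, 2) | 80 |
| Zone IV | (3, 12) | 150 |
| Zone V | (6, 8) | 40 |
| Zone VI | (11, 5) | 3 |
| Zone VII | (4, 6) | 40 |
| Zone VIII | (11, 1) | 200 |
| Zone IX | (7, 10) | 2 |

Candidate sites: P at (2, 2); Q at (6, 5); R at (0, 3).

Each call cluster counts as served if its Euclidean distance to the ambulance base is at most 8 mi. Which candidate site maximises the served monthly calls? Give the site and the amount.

Q, covering 575

Coverage radius r = 8 mi; a point is covered iff (Δx)²+(Δy)² ≤ 8² = 64.
  P (2, 2): covers {Zone I, Zone II, Zone III, Zone V, Zone VII} → 220
  Q (6, 5): covers {Zone I, Zone II, Zone III, Zone IV, Zone V, Zone VI, Zone VII, Zone VIII, Zone IX} → 575
  R (0, 3): covers {Zone I, Zone II, Zone III, Zone V, Zone VII} → 220
Maximum coverage at Q: 575 monthly calls.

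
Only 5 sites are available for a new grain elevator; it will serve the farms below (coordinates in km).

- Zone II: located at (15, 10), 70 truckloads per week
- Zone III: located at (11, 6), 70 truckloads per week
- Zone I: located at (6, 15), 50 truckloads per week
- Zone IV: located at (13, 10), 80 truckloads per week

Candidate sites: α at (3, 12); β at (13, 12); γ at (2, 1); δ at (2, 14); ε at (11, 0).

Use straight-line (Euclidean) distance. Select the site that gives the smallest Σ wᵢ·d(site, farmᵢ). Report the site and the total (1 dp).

Total weighted distance at each candidate:
  α (3, 12): total = 2579.6
  β (13, 12): total = 1181.5
  γ (2, 1): total = 3692.5
  δ (2, 14): total = 2937.5
  ε (11, 0): total = 2780.3
Minimum is at β with total 1181.5 km.

β, total 1181.5 km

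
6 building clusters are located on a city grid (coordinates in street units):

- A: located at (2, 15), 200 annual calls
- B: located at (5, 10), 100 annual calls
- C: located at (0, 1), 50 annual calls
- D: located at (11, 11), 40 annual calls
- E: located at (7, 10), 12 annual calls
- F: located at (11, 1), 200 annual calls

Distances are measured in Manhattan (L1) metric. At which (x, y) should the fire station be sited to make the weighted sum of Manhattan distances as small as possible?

(5, 10)

Manhattan distance separates: Σwᵢ(|x−xᵢ|+|y−yᵢ|) = Σwᵢ|x−xᵢ| + Σwᵢ|y−yᵢ|, so x and y are optimised independently as 1-D weighted medians.
Total weight W = 602; half = 301.
x-coordinate, sorted with cumulative weight:
  x=0 (C, w=50) cum 50
  x=2 (A, w=200) cum 250
  x=5 (B, w=100) cum 350  ← median
  x=7 (E, w=12) cum 362
  x=11 (D, w=40) cum 402
  x=11 (F, w=200) cum 602
⇒ x* = 5
y-coordinate, sorted with cumulative weight:
  y=1 (C, w=50) cum 50
  y=1 (F, w=200) cum 250
  y=10 (B, w=100) cum 350  ← median
  y=10 (E, w=12) cum 362
  y=11 (D, w=40) cum 402
  y=15 (A, w=200) cum 602
⇒ y* = 10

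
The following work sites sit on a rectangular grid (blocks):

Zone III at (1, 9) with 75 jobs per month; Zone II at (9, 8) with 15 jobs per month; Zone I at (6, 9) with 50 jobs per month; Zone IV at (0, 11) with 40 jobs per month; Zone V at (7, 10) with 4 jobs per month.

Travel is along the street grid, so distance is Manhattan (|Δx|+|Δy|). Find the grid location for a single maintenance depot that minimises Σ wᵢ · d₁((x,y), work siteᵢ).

Manhattan distance separates: Σwᵢ(|x−xᵢ|+|y−yᵢ|) = Σwᵢ|x−xᵢ| + Σwᵢ|y−yᵢ|, so x and y are optimised independently as 1-D weighted medians.
Total weight W = 184; half = 92.
x-coordinate, sorted with cumulative weight:
  x=0 (Zone IV, w=40) cum 40
  x=1 (Zone III, w=75) cum 115  ← median
  x=6 (Zone I, w=50) cum 165
  x=7 (Zone V, w=4) cum 169
  x=9 (Zone II, w=15) cum 184
⇒ x* = 1
y-coordinate, sorted with cumulative weight:
  y=8 (Zone II, w=15) cum 15
  y=9 (Zone III, w=75) cum 90
  y=9 (Zone I, w=50) cum 140  ← median
  y=10 (Zone V, w=4) cum 144
  y=11 (Zone IV, w=40) cum 184
⇒ y* = 9

(1, 9)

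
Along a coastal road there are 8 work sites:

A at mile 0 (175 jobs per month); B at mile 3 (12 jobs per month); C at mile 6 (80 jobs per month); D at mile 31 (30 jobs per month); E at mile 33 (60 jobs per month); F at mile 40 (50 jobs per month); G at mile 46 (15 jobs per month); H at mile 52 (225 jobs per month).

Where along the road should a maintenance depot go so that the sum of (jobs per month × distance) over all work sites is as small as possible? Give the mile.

For a sum of weighted absolute distances on a line, the optimum is the weighted median (not the mean). Total weight W = 647; half-weight = 323.5.
Sort by position and accumulate weight:
  mile 0 (A, w=175) → cum 175
  mile 3 (B, w=12) → cum 187
  mile 6 (C, w=80) → cum 267
  mile 31 (D, w=30) → cum 297
  mile 33 (E, w=60) → cum 357  ≥ 323.5 → median here
  mile 40 (F, w=50) → cum 407
  mile 46 (G, w=15) → cum 422
  mile 52 (H, w=225) → cum 647
Optimal location: mile 33.

x = 33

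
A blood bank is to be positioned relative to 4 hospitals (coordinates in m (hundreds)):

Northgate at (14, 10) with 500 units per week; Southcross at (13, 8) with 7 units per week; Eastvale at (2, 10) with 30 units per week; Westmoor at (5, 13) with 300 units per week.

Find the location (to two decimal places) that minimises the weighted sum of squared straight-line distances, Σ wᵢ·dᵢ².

(10.34, 11.06)

The minimiser of Σwᵢ‖p−pᵢ‖² is the weighted centroid p* = (Σwᵢpᵢ)/(Σwᵢ).
Σwᵢ = 837.
Σwᵢxᵢ = 500·14 + 7·13 + 30·2 + 300·5 = 8651.
Σwᵢyᵢ = 500·10 + 7·8 + 30·10 + 300·13 = 9256.
x* = 8651/837 = 10.34, y* = 9256/837 = 11.06.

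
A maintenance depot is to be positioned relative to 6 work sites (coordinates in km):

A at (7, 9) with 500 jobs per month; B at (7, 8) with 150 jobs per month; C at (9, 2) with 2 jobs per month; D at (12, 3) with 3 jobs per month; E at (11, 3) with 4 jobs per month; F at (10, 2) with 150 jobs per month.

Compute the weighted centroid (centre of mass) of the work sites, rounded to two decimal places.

(7.60, 7.45)

The minimiser of Σwᵢ‖p−pᵢ‖² is the weighted centroid p* = (Σwᵢpᵢ)/(Σwᵢ).
Σwᵢ = 809.
Σwᵢxᵢ = 500·7 + 150·7 + 2·9 + 3·12 + 4·11 + 150·10 = 6148.
Σwᵢyᵢ = 500·9 + 150·8 + 2·2 + 3·3 + 4·3 + 150·2 = 6025.
x* = 6148/809 = 7.60, y* = 6025/809 = 7.45.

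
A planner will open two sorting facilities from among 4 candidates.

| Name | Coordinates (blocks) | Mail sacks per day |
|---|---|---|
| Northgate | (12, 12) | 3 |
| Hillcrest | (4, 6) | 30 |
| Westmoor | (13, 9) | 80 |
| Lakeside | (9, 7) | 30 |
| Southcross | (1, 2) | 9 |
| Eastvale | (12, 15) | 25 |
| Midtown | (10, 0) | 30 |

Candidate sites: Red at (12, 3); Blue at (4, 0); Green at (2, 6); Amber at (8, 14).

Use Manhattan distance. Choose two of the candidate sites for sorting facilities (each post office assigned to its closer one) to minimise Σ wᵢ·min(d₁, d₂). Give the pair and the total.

{Red, Green}, total 1352

Evaluate every pair (each demand assigned to the nearer of the two):
  {Red, Green}: total = 1352
  {Red, Blue}: total = 1472
  {Red, Amber}: total = 1501
  {Blue, Amber}: total = 1588
  {Green, Amber}: total = 1708
  {Blue, Green}: total = 2168
Best pair: {Red, Green} with total 1352.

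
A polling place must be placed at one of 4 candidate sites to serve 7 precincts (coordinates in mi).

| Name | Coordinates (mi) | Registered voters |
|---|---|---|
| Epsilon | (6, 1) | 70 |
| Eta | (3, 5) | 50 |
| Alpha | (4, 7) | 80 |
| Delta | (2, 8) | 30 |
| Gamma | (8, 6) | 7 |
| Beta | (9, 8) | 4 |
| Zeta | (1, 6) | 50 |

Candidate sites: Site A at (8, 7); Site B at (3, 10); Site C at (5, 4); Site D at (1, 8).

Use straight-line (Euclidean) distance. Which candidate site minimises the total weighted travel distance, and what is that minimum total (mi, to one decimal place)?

Total weighted distance at each candidate:
  Site A (8, 7): total = 1580.7
  Site B (3, 10): total = 1527.9
  Site C (5, 4): total = 1007.6
  Site D (1, 8): total = 1248.4
Minimum is at Site C with total 1007.6 mi.

Site C, total 1007.6 mi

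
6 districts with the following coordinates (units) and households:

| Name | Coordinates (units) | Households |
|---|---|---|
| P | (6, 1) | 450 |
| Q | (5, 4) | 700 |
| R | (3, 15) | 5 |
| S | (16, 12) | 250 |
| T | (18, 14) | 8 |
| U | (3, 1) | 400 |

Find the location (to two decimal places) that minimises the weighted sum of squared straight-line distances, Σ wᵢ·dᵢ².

(6.38, 3.77)

The minimiser of Σwᵢ‖p−pᵢ‖² is the weighted centroid p* = (Σwᵢpᵢ)/(Σwᵢ).
Σwᵢ = 1813.
Σwᵢxᵢ = 450·6 + 700·5 + 5·3 + 250·16 + 8·18 + 400·3 = 11559.
Σwᵢyᵢ = 450·1 + 700·4 + 5·15 + 250·12 + 8·14 + 400·1 = 6837.
x* = 11559/1813 = 6.38, y* = 6837/1813 = 3.77.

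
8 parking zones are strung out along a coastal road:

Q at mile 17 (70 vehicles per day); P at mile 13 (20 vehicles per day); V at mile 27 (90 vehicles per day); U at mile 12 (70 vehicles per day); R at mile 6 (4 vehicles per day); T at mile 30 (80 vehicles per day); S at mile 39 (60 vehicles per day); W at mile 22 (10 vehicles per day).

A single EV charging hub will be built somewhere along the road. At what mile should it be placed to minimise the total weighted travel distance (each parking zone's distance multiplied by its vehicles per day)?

x = 27

For a sum of weighted absolute distances on a line, the optimum is the weighted median (not the mean). Total weight W = 404; half-weight = 202.
Sort by position and accumulate weight:
  mile 6 (R, w=4) → cum 4
  mile 12 (U, w=70) → cum 74
  mile 13 (P, w=20) → cum 94
  mile 17 (Q, w=70) → cum 164
  mile 22 (W, w=10) → cum 174
  mile 27 (V, w=90) → cum 264  ≥ 202 → median here
  mile 30 (T, w=80) → cum 344
  mile 39 (S, w=60) → cum 404
Optimal location: mile 27.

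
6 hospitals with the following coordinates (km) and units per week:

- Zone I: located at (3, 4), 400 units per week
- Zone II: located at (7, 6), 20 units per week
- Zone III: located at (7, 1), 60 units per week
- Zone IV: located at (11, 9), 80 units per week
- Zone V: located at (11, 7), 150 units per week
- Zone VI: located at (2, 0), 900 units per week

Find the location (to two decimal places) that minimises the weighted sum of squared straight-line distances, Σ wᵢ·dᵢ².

The minimiser of Σwᵢ‖p−pᵢ‖² is the weighted centroid p* = (Σwᵢpᵢ)/(Σwᵢ).
Σwᵢ = 1610.
Σwᵢxᵢ = 400·3 + 20·7 + 60·7 + 80·11 + 150·11 + 900·2 = 6090.
Σwᵢyᵢ = 400·4 + 20·6 + 60·1 + 80·9 + 150·7 + 900·0 = 3550.
x* = 6090/1610 = 3.78, y* = 3550/1610 = 2.20.

(3.78, 2.20)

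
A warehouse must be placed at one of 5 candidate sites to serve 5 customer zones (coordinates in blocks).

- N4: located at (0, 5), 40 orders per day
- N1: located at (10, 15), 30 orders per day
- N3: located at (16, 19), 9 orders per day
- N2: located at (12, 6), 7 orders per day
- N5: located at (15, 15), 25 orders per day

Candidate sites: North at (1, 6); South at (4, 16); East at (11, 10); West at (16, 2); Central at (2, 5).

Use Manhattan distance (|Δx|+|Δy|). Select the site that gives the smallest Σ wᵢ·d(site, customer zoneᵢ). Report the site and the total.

East, total 1206 blocks

Total weighted distance at each candidate:
  North (1, 6): total = 1524
  South (4, 16): total = 1371
  East (11, 10): total = 1206
  West (16, 2): total = 1889
  Central (2, 5): total = 1524
Minimum is at East with total 1206 blocks.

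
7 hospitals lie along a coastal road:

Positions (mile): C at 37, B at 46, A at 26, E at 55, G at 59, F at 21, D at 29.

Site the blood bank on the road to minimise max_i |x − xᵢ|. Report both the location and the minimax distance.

The 1-center on a line is the midpoint of the two extreme points: leftmost at 21, rightmost at 59.
Optimal location = (21 + 59)/2 = 40; maximum distance = (59 − 21)/2 = 19.

location 40, max distance 19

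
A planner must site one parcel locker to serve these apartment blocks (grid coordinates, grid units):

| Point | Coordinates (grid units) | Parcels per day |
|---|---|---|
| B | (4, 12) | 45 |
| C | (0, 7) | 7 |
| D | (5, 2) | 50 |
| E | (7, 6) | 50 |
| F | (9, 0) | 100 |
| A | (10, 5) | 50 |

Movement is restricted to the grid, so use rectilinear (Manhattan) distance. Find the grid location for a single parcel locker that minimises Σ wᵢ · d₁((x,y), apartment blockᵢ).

Manhattan distance separates: Σwᵢ(|x−xᵢ|+|y−yᵢ|) = Σwᵢ|x−xᵢ| + Σwᵢ|y−yᵢ|, so x and y are optimised independently as 1-D weighted medians.
Total weight W = 302; half = 151.
x-coordinate, sorted with cumulative weight:
  x=0 (C, w=7) cum 7
  x=4 (B, w=45) cum 52
  x=5 (D, w=50) cum 102
  x=7 (E, w=50) cum 152  ← median
  x=9 (F, w=100) cum 252
  x=10 (A, w=50) cum 302
⇒ x* = 7
y-coordinate, sorted with cumulative weight:
  y=0 (F, w=100) cum 100
  y=2 (D, w=50) cum 150
  y=5 (A, w=50) cum 200  ← median
  y=6 (E, w=50) cum 250
  y=7 (C, w=7) cum 257
  y=12 (B, w=45) cum 302
⇒ y* = 5

(7, 5)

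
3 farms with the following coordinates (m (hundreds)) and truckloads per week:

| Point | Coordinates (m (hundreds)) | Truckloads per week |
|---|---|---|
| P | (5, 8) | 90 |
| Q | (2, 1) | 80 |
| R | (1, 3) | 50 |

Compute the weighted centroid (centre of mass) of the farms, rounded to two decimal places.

(3.00, 4.32)

The minimiser of Σwᵢ‖p−pᵢ‖² is the weighted centroid p* = (Σwᵢpᵢ)/(Σwᵢ).
Σwᵢ = 220.
Σwᵢxᵢ = 90·5 + 80·2 + 50·1 = 660.
Σwᵢyᵢ = 90·8 + 80·1 + 50·3 = 950.
x* = 660/220 = 3.00, y* = 950/220 = 4.32.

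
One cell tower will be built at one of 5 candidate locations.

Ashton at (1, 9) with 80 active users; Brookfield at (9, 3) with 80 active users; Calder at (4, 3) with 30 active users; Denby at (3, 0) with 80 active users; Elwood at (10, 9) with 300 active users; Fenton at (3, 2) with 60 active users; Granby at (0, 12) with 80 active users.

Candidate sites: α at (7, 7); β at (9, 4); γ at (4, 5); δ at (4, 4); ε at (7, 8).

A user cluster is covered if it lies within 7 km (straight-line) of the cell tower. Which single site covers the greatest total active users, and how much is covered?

α, covering 550

Coverage radius r = 7 km; a point is covered iff (Δx)²+(Δy)² ≤ 7² = 49.
  α (7, 7): covers {Ashton, Brookfield, Calder, Elwood, Fenton} → 550
  β (9, 4): covers {Brookfield, Calder, Elwood, Fenton} → 470
  γ (4, 5): covers {Ashton, Brookfield, Calder, Denby, Fenton} → 330
  δ (4, 4): covers {Ashton, Brookfield, Calder, Denby, Fenton} → 330
  ε (7, 8): covers {Ashton, Brookfield, Calder, Elwood} → 490
Maximum coverage at α: 550 active users.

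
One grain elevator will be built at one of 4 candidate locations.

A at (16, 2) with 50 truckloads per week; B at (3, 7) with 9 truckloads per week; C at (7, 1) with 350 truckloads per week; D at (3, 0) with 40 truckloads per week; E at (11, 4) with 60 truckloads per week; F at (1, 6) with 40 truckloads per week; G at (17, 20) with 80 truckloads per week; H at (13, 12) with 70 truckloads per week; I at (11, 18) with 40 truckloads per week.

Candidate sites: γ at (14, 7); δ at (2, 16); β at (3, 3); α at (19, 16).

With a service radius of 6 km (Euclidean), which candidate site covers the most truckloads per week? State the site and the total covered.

β, covering 439

Coverage radius r = 6 km; a point is covered iff (Δx)²+(Δy)² ≤ 6² = 36.
  γ (14, 7): covers {A, E, H} → 180
  δ (2, 16): covers {none} → 0
  β (3, 3): covers {B, C, D, F} → 439
  α (19, 16): covers {G} → 80
Maximum coverage at β: 439 truckloads per week.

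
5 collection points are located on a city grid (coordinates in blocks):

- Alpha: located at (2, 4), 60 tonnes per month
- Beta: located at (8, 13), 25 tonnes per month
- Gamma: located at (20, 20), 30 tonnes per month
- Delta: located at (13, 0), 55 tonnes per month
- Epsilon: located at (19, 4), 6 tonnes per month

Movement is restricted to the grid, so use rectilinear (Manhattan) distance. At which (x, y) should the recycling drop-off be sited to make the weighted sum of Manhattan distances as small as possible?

(13, 4)

Manhattan distance separates: Σwᵢ(|x−xᵢ|+|y−yᵢ|) = Σwᵢ|x−xᵢ| + Σwᵢ|y−yᵢ|, so x and y are optimised independently as 1-D weighted medians.
Total weight W = 176; half = 88.
x-coordinate, sorted with cumulative weight:
  x=2 (Alpha, w=60) cum 60
  x=8 (Beta, w=25) cum 85
  x=13 (Delta, w=55) cum 140  ← median
  x=19 (Epsilon, w=6) cum 146
  x=20 (Gamma, w=30) cum 176
⇒ x* = 13
y-coordinate, sorted with cumulative weight:
  y=0 (Delta, w=55) cum 55
  y=4 (Alpha, w=60) cum 115  ← median
  y=4 (Epsilon, w=6) cum 121
  y=13 (Beta, w=25) cum 146
  y=20 (Gamma, w=30) cum 176
⇒ y* = 4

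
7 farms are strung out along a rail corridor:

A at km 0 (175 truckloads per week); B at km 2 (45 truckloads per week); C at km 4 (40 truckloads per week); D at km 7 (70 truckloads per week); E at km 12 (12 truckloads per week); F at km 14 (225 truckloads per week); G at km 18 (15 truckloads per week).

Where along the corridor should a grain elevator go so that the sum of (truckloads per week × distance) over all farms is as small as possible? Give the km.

For a sum of weighted absolute distances on a line, the optimum is the weighted median (not the mean). Total weight W = 582; half-weight = 291.
Sort by position and accumulate weight:
  km 0 (A, w=175) → cum 175
  km 2 (B, w=45) → cum 220
  km 4 (C, w=40) → cum 260
  km 7 (D, w=70) → cum 330  ≥ 291 → median here
  km 12 (E, w=12) → cum 342
  km 14 (F, w=225) → cum 567
  km 18 (G, w=15) → cum 582
Optimal location: km 7.

x = 7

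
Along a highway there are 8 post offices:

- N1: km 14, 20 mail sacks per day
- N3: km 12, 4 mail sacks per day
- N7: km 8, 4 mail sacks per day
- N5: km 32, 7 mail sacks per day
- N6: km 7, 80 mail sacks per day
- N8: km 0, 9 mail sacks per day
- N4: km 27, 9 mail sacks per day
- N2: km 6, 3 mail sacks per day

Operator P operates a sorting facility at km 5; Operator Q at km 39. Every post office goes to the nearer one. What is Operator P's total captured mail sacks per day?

The indifferent point is the midpoint (5+39)/2 = 22; post offices left of it (closer to Operator P at 5) go to Operator P, those right go to Operator Q.
  N8 at 0 (w=9) → Operator P
  N2 at 6 (w=3) → Operator P
  N6 at 7 (w=80) → Operator P
  N7 at 8 (w=4) → Operator P
  N3 at 12 (w=4) → Operator P
  N1 at 14 (w=20) → Operator P
  N4 at 27 (w=9) → Operator Q
  N5 at 32 (w=7) → Operator Q
Operator P captures 120; Operator Q captures 16.

120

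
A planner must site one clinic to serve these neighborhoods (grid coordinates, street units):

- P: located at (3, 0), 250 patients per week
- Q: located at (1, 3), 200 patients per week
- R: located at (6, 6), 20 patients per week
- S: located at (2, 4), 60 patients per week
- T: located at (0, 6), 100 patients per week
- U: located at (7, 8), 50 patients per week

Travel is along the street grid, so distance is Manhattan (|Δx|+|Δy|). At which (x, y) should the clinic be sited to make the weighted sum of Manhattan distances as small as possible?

Manhattan distance separates: Σwᵢ(|x−xᵢ|+|y−yᵢ|) = Σwᵢ|x−xᵢ| + Σwᵢ|y−yᵢ|, so x and y are optimised independently as 1-D weighted medians.
Total weight W = 680; half = 340.
x-coordinate, sorted with cumulative weight:
  x=0 (T, w=100) cum 100
  x=1 (Q, w=200) cum 300
  x=2 (S, w=60) cum 360  ← median
  x=3 (P, w=250) cum 610
  x=6 (R, w=20) cum 630
  x=7 (U, w=50) cum 680
⇒ x* = 2
y-coordinate, sorted with cumulative weight:
  y=0 (P, w=250) cum 250
  y=3 (Q, w=200) cum 450  ← median
  y=4 (S, w=60) cum 510
  y=6 (R, w=20) cum 530
  y=6 (T, w=100) cum 630
  y=8 (U, w=50) cum 680
⇒ y* = 3

(2, 3)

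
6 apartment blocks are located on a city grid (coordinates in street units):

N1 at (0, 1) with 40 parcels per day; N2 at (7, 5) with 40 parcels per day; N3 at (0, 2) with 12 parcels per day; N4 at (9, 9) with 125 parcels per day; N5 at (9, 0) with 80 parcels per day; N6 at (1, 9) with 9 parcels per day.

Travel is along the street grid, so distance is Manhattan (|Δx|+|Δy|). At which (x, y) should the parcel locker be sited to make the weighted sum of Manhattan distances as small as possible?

(9, 5)

Manhattan distance separates: Σwᵢ(|x−xᵢ|+|y−yᵢ|) = Σwᵢ|x−xᵢ| + Σwᵢ|y−yᵢ|, so x and y are optimised independently as 1-D weighted medians.
Total weight W = 306; half = 153.
x-coordinate, sorted with cumulative weight:
  x=0 (N1, w=40) cum 40
  x=0 (N3, w=12) cum 52
  x=1 (N6, w=9) cum 61
  x=7 (N2, w=40) cum 101
  x=9 (N4, w=125) cum 226  ← median
  x=9 (N5, w=80) cum 306
⇒ x* = 9
y-coordinate, sorted with cumulative weight:
  y=0 (N5, w=80) cum 80
  y=1 (N1, w=40) cum 120
  y=2 (N3, w=12) cum 132
  y=5 (N2, w=40) cum 172  ← median
  y=9 (N4, w=125) cum 297
  y=9 (N6, w=9) cum 306
⇒ y* = 5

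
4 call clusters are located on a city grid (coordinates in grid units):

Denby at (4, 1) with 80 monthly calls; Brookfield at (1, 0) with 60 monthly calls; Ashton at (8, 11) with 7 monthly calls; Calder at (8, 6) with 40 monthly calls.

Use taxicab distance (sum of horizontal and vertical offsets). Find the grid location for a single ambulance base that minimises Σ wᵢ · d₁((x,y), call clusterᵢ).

Manhattan distance separates: Σwᵢ(|x−xᵢ|+|y−yᵢ|) = Σwᵢ|x−xᵢ| + Σwᵢ|y−yᵢ|, so x and y are optimised independently as 1-D weighted medians.
Total weight W = 187; half = 93.5.
x-coordinate, sorted with cumulative weight:
  x=1 (Brookfield, w=60) cum 60
  x=4 (Denby, w=80) cum 140  ← median
  x=8 (Ashton, w=7) cum 147
  x=8 (Calder, w=40) cum 187
⇒ x* = 4
y-coordinate, sorted with cumulative weight:
  y=0 (Brookfield, w=60) cum 60
  y=1 (Denby, w=80) cum 140  ← median
  y=6 (Calder, w=40) cum 180
  y=11 (Ashton, w=7) cum 187
⇒ y* = 1

(4, 1)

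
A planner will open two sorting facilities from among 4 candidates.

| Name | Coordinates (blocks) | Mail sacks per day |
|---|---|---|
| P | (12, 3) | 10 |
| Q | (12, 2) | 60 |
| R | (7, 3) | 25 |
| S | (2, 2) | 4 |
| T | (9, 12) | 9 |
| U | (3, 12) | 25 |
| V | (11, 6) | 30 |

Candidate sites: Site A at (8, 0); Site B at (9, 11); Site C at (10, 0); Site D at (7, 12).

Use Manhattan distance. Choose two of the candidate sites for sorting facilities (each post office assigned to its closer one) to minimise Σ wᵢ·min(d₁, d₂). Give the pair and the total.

{Site C, Site D}, total 808

Evaluate every pair (each demand assigned to the nearer of the two):
  {Site C, Site D}: total = 808
  {Site B, Site C}: total = 874
  {Site A, Site D}: total = 950
  {Site A, Site B}: total = 956
  {Site A, Site C}: total = 1174
  {Site B, Site D}: total = 1434
Best pair: {Site C, Site D} with total 808.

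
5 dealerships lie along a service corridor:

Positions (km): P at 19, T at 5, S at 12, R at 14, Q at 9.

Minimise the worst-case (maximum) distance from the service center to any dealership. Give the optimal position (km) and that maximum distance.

location 12, max distance 7

The 1-center on a line is the midpoint of the two extreme points: leftmost at 5, rightmost at 19.
Optimal location = (5 + 19)/2 = 12; maximum distance = (19 − 5)/2 = 7.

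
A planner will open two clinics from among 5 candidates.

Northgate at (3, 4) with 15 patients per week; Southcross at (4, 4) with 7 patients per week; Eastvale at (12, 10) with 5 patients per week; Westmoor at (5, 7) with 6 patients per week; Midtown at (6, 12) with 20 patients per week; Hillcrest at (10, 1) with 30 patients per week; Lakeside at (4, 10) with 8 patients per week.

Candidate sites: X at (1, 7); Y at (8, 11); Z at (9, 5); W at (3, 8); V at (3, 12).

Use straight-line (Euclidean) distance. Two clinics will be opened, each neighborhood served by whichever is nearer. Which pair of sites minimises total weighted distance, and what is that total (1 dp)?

{Z, W}, total 373.0

Evaluate every pair (each demand assigned to the nearer of the two):
  {Z, W}: total = 373.0
  {Y, Z}: total = 375.8
  {Z, V}: total = 384.5
  {X, Z}: total = 436.0
  {Y, W}: total = 482.5
  {X, Y}: total = 512.0
  {W, V}: total = 523.2
  {X, V}: total = 556.3
  {X, W}: total = 557.3
  {Y, V}: total = 595.6
Best pair: {Z, W} with total 373.0.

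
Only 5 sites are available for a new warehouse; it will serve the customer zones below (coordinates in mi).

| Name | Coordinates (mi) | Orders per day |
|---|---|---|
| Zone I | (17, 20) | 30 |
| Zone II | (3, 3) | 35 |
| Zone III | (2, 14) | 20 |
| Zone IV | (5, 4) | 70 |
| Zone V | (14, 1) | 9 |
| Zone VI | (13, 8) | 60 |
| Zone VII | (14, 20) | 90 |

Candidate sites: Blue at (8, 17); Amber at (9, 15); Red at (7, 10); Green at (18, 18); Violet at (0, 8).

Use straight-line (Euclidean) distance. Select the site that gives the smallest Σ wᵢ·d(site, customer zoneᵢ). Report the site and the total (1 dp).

Red, total 2857.9 mi

Total weighted distance at each candidate:
  Blue (8, 17): total = 3248.3
  Amber (9, 15): total = 2967.3
  Red (7, 10): total = 2857.9
  Green (18, 18): total = 3707.2
  Violet (0, 8): total = 3983.4
Minimum is at Red with total 2857.9 mi.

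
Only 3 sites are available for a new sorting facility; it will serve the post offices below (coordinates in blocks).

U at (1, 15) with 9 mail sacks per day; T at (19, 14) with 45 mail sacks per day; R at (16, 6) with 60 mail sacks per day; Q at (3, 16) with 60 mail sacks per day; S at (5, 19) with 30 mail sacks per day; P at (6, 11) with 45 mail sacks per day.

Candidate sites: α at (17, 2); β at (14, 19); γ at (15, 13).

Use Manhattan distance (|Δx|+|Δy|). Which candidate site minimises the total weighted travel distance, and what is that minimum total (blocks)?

Total weighted distance at each candidate:
  α (17, 2): total = 4641
  β (14, 19): total = 3333
  γ (15, 13): total = 2724
Minimum is at γ with total 2724 blocks.

γ, total 2724 blocks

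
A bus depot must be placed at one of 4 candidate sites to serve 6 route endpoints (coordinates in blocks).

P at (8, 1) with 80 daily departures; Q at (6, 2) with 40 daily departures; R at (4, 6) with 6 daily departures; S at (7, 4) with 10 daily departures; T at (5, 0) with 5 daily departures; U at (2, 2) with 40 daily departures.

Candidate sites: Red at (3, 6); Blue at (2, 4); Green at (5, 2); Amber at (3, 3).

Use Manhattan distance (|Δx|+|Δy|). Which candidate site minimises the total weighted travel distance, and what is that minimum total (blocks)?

Green, total 560 blocks

Total weighted distance at each candidate:
  Red (3, 6): total = 1386
  Blue (2, 4): total = 1149
  Green (5, 2): total = 560
  Amber (3, 3): total = 899
Minimum is at Green with total 560 blocks.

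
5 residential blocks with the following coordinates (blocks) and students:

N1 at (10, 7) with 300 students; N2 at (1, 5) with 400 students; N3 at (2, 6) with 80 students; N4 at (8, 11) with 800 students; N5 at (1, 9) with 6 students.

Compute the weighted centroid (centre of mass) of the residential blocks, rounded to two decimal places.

The minimiser of Σwᵢ‖p−pᵢ‖² is the weighted centroid p* = (Σwᵢpᵢ)/(Σwᵢ).
Σwᵢ = 1586.
Σwᵢxᵢ = 300·10 + 400·1 + 80·2 + 800·8 + 6·1 = 9966.
Σwᵢyᵢ = 300·7 + 400·5 + 80·6 + 800·11 + 6·9 = 13434.
x* = 9966/1586 = 6.28, y* = 13434/1586 = 8.47.

(6.28, 8.47)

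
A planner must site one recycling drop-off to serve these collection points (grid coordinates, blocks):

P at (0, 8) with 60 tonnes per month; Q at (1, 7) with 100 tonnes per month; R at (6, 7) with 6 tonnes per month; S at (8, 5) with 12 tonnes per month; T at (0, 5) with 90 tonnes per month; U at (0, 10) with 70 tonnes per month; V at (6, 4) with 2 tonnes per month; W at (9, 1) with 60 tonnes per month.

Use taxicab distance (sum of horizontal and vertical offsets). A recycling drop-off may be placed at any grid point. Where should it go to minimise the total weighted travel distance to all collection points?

(0, 7)

Manhattan distance separates: Σwᵢ(|x−xᵢ|+|y−yᵢ|) = Σwᵢ|x−xᵢ| + Σwᵢ|y−yᵢ|, so x and y are optimised independently as 1-D weighted medians.
Total weight W = 400; half = 200.
x-coordinate, sorted with cumulative weight:
  x=0 (P, w=60) cum 60
  x=0 (T, w=90) cum 150
  x=0 (U, w=70) cum 220  ← median
  x=1 (Q, w=100) cum 320
  x=6 (R, w=6) cum 326
  x=6 (V, w=2) cum 328
  x=8 (S, w=12) cum 340
  x=9 (W, w=60) cum 400
⇒ x* = 0
y-coordinate, sorted with cumulative weight:
  y=1 (W, w=60) cum 60
  y=4 (V, w=2) cum 62
  y=5 (S, w=12) cum 74
  y=5 (T, w=90) cum 164
  y=7 (Q, w=100) cum 264  ← median
  y=7 (R, w=6) cum 270
  y=8 (P, w=60) cum 330
  y=10 (U, w=70) cum 400
⇒ y* = 7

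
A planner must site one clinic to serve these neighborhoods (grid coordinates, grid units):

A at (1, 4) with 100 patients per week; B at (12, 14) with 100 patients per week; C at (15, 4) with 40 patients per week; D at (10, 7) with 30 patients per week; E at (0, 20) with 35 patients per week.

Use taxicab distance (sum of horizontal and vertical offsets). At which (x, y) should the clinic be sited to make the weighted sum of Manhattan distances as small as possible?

(10, 7)

Manhattan distance separates: Σwᵢ(|x−xᵢ|+|y−yᵢ|) = Σwᵢ|x−xᵢ| + Σwᵢ|y−yᵢ|, so x and y are optimised independently as 1-D weighted medians.
Total weight W = 305; half = 152.5.
x-coordinate, sorted with cumulative weight:
  x=0 (E, w=35) cum 35
  x=1 (A, w=100) cum 135
  x=10 (D, w=30) cum 165  ← median
  x=12 (B, w=100) cum 265
  x=15 (C, w=40) cum 305
⇒ x* = 10
y-coordinate, sorted with cumulative weight:
  y=4 (A, w=100) cum 100
  y=4 (C, w=40) cum 140
  y=7 (D, w=30) cum 170  ← median
  y=14 (B, w=100) cum 270
  y=20 (E, w=35) cum 305
⇒ y* = 7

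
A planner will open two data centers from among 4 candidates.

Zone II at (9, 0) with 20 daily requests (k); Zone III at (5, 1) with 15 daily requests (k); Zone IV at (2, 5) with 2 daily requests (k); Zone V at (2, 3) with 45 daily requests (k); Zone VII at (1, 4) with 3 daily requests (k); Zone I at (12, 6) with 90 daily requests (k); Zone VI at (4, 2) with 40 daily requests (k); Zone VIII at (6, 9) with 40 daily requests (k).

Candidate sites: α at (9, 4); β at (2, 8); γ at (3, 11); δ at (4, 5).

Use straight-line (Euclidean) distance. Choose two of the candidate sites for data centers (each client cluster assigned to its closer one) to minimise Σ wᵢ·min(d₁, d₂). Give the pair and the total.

{α, δ}, total 906.0

Evaluate every pair (each demand assigned to the nearer of the two):
  {α, δ}: total = 906.0
  {α, β}: total = 1103.2
  {α, γ}: total = 1191.3
  {γ, δ}: total = 1333.9
  {β, δ}: total = 1354.6
  {β, γ}: total = 1885.2
Best pair: {α, δ} with total 906.0.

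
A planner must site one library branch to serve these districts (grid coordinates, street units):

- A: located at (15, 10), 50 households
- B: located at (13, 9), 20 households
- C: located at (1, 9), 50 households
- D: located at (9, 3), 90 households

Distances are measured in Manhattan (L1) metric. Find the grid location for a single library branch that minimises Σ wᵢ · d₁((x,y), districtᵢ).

(9, 9)

Manhattan distance separates: Σwᵢ(|x−xᵢ|+|y−yᵢ|) = Σwᵢ|x−xᵢ| + Σwᵢ|y−yᵢ|, so x and y are optimised independently as 1-D weighted medians.
Total weight W = 210; half = 105.
x-coordinate, sorted with cumulative weight:
  x=1 (C, w=50) cum 50
  x=9 (D, w=90) cum 140  ← median
  x=13 (B, w=20) cum 160
  x=15 (A, w=50) cum 210
⇒ x* = 9
y-coordinate, sorted with cumulative weight:
  y=3 (D, w=90) cum 90
  y=9 (B, w=20) cum 110  ← median
  y=9 (C, w=50) cum 160
  y=10 (A, w=50) cum 210
⇒ y* = 9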